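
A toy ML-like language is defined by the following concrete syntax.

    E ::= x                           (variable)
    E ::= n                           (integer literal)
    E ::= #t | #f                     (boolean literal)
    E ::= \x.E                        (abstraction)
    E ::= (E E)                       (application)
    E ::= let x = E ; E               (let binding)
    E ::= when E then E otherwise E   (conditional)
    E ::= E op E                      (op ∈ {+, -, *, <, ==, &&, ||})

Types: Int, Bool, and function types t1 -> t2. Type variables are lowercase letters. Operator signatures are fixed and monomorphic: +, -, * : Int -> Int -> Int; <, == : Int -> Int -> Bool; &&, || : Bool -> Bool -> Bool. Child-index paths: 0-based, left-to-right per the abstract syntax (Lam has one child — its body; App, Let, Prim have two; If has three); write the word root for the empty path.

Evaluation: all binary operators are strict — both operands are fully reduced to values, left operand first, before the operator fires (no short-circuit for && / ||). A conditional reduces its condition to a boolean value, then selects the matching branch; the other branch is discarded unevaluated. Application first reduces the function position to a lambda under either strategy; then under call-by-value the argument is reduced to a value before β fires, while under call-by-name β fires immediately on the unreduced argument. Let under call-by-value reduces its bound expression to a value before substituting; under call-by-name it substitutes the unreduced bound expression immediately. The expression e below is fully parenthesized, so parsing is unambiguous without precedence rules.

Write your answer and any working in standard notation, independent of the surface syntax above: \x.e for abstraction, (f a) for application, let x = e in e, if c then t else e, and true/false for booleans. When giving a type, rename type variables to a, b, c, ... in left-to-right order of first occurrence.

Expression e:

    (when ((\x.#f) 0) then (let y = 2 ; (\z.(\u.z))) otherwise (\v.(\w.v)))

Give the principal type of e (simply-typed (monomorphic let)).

Trace:
\x._ : a -> Bool
  unify a -> Bool ~ Int -> b
  unify a ~ Int
  unify Bool ~ b
_ _ : Bool
  unify Bool ~ Bool
let y : Int
z : c
\u._ : d -> c
\z._ : c -> d -> c
v : e
\w._ : f -> e
\v._ : e -> f -> e
  unify c -> d -> c ~ e -> f -> e
  unify c ~ e
  unify d -> e ~ f -> e
  unify d ~ f
  unify e ~ e

Answer: a -> b -> a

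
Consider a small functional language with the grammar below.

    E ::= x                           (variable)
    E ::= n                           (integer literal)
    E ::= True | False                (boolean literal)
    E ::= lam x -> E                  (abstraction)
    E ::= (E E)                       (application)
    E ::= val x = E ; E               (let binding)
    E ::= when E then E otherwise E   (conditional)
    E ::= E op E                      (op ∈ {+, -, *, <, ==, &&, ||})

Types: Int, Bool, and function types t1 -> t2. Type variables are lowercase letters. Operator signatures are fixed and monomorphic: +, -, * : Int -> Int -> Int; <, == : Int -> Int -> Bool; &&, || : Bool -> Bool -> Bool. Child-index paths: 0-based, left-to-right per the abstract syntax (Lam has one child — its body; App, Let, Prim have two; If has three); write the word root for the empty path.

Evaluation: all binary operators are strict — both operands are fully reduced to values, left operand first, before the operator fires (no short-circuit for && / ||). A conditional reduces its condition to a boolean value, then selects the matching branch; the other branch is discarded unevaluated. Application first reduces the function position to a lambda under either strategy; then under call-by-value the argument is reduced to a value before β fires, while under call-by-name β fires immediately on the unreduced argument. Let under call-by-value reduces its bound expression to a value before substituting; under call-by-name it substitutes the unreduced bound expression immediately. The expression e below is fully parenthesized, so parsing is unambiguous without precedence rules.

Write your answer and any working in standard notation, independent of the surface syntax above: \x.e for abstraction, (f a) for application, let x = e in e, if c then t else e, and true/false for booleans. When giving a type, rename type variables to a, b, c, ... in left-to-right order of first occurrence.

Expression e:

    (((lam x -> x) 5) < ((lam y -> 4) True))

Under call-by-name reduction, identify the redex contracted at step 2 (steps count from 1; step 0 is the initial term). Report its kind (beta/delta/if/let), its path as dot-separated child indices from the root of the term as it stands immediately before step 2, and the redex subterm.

Answer: beta at 1 : ((\y.4) true)

Working:
step 0: (((\x.x) 5) < ((\y.4) true))
step 1: [beta@0] (5 < ((\y.4) true))
step 2: [beta@1] (5 < 4)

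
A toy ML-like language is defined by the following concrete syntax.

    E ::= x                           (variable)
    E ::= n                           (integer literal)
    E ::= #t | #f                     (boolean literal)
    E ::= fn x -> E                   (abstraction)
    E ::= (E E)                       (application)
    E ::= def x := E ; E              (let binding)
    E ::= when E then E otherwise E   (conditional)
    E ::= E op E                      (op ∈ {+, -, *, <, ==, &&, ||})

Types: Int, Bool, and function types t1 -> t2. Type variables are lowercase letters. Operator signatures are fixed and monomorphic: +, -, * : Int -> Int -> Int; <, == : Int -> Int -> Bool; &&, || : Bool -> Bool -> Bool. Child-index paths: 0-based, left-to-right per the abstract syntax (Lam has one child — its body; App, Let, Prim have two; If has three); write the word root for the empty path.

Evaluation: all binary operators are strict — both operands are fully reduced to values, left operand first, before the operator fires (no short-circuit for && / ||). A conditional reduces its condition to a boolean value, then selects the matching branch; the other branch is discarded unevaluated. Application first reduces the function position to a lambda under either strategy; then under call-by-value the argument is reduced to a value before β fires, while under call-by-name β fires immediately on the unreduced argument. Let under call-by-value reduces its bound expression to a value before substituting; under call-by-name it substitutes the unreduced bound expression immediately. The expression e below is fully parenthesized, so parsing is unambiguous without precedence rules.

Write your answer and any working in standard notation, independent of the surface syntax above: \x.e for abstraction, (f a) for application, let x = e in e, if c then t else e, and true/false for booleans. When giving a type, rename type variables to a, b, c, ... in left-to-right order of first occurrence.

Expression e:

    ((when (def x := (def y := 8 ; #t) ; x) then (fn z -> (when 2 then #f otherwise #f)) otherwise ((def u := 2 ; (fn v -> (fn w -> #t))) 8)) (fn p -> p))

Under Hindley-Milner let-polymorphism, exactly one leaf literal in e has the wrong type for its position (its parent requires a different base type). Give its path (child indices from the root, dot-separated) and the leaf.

Answer: 0.1.0.0 : 2

Working:
let y : Int
let x : Bool
x : Bool
  unify Bool ~ Bool
  unify Int ~ Bool
  FAIL: mismatch Int ~ Bool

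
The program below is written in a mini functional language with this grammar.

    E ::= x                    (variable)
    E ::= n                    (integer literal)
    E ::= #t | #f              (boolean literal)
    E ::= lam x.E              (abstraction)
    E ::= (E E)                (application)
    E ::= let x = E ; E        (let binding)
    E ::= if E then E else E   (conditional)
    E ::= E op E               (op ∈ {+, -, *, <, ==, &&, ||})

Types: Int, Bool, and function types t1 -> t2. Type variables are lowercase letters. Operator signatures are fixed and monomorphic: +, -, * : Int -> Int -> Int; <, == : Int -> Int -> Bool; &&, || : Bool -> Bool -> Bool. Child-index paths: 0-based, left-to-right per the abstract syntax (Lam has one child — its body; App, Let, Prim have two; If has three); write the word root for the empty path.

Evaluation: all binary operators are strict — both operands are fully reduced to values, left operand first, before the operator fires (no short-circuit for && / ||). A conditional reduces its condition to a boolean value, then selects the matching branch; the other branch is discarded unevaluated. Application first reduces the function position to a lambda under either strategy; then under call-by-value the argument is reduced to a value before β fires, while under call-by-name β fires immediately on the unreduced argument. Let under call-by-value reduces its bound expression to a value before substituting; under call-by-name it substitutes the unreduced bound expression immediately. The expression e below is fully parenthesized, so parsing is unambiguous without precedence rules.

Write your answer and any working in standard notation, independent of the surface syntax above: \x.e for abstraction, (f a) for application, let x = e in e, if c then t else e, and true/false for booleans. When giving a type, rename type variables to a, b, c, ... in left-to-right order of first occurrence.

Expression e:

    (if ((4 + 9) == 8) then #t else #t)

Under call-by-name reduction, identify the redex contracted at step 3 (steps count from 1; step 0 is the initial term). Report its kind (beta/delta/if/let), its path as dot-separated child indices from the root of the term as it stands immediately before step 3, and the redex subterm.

Derivation:
step 0: (if ((4 + 9) == 8) then true else true)
step 1: [delta@0.0] (if (13 == 8) then true else true)
step 2: [delta@0] (if false then true else true)
step 3: [if@root] true

Answer: if at root : (if false then true else true)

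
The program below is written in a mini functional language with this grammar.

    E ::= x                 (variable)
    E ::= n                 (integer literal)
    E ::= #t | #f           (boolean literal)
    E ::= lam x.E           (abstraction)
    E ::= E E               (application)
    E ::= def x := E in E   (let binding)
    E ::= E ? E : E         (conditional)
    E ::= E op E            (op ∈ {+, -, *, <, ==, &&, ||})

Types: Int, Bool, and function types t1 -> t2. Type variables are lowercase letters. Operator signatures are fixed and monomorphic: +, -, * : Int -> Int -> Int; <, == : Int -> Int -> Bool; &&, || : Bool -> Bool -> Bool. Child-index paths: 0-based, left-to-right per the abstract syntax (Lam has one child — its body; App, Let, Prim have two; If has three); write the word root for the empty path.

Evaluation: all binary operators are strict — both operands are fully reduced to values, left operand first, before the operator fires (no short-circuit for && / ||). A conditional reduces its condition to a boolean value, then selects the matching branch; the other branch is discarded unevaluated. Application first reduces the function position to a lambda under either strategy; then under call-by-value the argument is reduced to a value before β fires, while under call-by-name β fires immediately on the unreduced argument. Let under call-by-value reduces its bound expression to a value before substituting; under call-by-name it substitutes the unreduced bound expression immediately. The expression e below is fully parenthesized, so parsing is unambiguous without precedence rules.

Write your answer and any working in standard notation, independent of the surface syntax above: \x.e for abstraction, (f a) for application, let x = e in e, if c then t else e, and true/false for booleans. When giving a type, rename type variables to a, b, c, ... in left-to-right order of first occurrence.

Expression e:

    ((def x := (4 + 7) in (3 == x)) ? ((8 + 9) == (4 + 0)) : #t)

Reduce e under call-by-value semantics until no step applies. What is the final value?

Trace:
step 0: (if (let x = (4 + 7) in (3 == x)) then ((8 + 9) == (4 + 0)) else true)
step 1: [delta@0.0] (if (let x = 11 in (3 == x)) then ((8 + 9) == (4 + 0)) else true)
step 2: [let@0] (if (3 == 11) then ((8 + 9) == (4 + 0)) else true)
step 3: [delta@0] (if false then ((8 + 9) == (4 + 0)) else true)
step 4: [if@root] true

Answer: true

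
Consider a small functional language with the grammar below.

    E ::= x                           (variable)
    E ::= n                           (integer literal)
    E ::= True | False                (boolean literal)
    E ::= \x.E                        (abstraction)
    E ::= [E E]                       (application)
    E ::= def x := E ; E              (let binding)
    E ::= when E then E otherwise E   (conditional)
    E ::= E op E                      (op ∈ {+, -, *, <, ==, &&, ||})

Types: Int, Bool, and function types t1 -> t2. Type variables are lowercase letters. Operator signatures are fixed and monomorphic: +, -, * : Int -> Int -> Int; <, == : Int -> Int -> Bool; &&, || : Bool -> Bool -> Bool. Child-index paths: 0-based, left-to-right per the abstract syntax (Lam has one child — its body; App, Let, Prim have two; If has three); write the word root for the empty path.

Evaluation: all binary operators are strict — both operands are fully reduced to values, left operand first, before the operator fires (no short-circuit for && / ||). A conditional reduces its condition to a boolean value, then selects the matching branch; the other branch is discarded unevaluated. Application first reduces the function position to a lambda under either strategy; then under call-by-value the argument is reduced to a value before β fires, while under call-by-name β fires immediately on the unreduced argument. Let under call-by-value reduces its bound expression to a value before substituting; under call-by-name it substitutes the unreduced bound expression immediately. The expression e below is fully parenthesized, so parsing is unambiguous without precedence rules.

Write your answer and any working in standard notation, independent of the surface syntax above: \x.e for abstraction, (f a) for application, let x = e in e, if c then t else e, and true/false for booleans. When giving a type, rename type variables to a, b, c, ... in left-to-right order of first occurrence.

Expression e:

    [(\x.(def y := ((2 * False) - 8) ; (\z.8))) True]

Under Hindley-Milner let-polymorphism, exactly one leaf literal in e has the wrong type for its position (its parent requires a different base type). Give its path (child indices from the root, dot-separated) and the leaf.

Answer: 0.0.0.0.1 : false

Trace:
  unify Int ~ Int
  unify Bool ~ Int
  FAIL: mismatch Bool ~ Int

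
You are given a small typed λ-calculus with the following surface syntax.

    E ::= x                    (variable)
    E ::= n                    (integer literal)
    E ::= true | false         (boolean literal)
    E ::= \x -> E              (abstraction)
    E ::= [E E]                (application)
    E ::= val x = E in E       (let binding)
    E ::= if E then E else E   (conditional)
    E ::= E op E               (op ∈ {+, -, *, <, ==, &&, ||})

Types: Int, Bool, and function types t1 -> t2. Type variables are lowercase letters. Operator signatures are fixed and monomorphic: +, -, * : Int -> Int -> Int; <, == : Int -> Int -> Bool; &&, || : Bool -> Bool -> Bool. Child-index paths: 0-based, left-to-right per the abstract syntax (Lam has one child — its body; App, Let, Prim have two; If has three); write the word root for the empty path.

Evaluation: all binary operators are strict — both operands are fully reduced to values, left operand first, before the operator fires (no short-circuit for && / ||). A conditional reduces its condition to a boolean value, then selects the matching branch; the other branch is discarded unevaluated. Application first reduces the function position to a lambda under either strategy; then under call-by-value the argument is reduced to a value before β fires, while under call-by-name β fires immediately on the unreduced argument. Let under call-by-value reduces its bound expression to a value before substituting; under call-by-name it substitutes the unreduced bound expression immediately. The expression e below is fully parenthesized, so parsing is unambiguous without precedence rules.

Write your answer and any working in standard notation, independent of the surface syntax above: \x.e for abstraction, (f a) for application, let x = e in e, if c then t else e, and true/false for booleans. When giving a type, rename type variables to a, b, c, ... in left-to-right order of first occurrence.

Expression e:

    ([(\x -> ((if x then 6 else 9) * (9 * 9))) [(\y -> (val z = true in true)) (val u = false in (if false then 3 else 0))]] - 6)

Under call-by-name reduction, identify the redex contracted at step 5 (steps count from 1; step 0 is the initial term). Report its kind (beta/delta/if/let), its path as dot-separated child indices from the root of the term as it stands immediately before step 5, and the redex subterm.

Working:
step 0: (((\x.((if x then 6 else 9) * (9 * 9))) ((\y.(let z = true in true)) (let u = false in (if false then 3 else 0)))) - 6)
step 1: [beta@0] (((if ((\y.(let z = true in true)) (let u = false in (if false then 3 else 0))) then 6 else 9) * (9 * 9)) - 6)
step 2: [beta@0.0.0] (((if (let z = true in true) then 6 else 9) * (9 * 9)) - 6)
step 3: [let@0.0.0] (((if true then 6 else 9) * (9 * 9)) - 6)
step 4: [if@0.0] ((6 * (9 * 9)) - 6)
step 5: [delta@0.1] ((6 * 81) - 6)

Answer: delta at 0.1 : (9 * 9)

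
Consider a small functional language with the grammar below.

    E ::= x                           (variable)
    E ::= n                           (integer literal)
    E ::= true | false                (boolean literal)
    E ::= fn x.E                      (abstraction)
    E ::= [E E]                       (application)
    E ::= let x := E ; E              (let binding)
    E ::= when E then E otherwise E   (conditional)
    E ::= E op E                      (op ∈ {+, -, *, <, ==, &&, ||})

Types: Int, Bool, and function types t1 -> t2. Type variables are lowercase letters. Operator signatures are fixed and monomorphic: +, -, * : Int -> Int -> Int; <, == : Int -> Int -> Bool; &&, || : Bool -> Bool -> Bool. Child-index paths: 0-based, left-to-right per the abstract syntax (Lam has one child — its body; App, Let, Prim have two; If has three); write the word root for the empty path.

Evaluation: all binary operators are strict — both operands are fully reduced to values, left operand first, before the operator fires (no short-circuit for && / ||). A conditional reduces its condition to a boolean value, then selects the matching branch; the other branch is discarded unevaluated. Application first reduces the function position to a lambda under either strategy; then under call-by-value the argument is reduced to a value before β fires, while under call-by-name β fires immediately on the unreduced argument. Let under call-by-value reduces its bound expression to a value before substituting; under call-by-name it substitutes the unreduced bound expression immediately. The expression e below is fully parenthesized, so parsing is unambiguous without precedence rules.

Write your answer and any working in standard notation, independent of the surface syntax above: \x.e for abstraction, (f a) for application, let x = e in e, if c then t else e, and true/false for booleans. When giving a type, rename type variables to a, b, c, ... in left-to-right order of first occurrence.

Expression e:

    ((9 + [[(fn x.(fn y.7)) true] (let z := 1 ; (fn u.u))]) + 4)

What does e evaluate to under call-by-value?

Answer: 20

Derivation:
step 0: ((9 + (((\x.(\y.7)) true) (let z = 1 in (\u.u)))) + 4)
step 1: [beta@0.1.0] ((9 + ((\y.7) (let z = 1 in (\u.u)))) + 4)
step 2: [let@0.1.1] ((9 + ((\y.7) (\u.u))) + 4)
step 3: [beta@0.1] ((9 + 7) + 4)
step 4: [delta@0] (16 + 4)
step 5: [delta@root] 20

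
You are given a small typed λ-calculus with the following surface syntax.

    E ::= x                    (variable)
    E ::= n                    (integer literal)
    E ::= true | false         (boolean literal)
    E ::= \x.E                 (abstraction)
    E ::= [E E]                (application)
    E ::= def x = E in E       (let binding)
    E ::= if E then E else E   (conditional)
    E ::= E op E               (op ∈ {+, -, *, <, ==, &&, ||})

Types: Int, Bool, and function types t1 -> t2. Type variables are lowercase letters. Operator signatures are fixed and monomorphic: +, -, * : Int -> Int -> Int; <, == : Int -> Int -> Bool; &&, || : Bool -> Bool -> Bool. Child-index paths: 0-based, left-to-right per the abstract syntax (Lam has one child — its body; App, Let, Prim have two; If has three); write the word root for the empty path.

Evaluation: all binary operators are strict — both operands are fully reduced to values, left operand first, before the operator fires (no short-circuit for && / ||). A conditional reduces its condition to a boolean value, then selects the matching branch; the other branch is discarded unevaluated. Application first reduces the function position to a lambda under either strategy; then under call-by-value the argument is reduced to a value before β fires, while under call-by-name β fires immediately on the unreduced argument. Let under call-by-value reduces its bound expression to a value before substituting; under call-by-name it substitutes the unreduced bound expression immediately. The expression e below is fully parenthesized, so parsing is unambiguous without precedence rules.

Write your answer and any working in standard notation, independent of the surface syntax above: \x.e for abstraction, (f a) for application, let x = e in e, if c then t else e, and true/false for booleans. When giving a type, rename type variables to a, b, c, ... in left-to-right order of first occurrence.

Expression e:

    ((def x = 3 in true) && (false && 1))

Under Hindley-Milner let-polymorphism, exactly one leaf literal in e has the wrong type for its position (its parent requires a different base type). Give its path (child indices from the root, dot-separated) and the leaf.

Trace:
let x : Int
  unify Bool ~ Bool
  unify Bool ~ Bool
  unify Int ~ Bool
  FAIL: mismatch Int ~ Bool

Answer: 1.1 : 1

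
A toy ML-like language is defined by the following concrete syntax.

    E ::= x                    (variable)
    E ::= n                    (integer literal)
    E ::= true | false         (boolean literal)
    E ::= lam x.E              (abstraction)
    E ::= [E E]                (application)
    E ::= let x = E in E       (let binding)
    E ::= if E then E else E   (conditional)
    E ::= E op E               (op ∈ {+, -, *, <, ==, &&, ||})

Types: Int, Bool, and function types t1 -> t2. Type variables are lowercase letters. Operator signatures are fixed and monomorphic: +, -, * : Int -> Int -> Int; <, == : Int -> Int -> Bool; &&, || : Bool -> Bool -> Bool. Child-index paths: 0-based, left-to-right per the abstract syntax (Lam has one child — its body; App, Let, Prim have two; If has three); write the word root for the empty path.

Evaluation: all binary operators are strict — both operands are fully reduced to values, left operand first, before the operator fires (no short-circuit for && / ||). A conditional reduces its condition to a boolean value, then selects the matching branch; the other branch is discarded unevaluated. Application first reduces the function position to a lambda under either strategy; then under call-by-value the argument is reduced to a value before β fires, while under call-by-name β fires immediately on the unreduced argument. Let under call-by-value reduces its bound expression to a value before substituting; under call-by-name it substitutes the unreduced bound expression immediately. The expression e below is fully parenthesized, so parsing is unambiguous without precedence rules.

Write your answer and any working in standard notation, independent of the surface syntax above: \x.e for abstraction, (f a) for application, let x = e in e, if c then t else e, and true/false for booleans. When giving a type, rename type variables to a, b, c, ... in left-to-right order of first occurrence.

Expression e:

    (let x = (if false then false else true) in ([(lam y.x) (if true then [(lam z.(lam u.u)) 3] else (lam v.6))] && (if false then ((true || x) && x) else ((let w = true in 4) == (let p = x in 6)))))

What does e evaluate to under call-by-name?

Working:
step 0: (let x = (if false then false else true) in (((\y.x) (if true then ((\z.(\u.u)) 3) else (\v.6))) && (if false then ((true || x) && x) else ((let w = true in 4) == (let p = x in 6)))))
step 1: [let@root] (((\y.(if false then false else true)) (if true then ((\z.(\u.u)) 3) else (\v.6))) && (if false then ((true || (if false then false else true)) && (if false then false else true)) else ((let w = true in 4) == (let p = (if false then false else true) in 6))))
step 2: [beta@0] ((if false then false else true) && (if false then ((true || (if false then false else true)) && (if false then false else true)) else ((let w = true in 4) == (let p = (if false then false else true) in 6))))
step 3: [if@0] (true && (if false then ((true || (if false then false else true)) && (if false then false else true)) else ((let w = true in 4) == (let p = (if false then false else true) in 6))))
step 4: [if@1] (true && ((let w = true in 4) == (let p = (if false then false else true) in 6)))
step 5: [let@1.0] (true && (4 == (let p = (if false then false else true) in 6)))
step 6: [let@1.1] (true && (4 == 6))
step 7: [delta@1] (true && false)
step 8: [delta@root] false

Answer: false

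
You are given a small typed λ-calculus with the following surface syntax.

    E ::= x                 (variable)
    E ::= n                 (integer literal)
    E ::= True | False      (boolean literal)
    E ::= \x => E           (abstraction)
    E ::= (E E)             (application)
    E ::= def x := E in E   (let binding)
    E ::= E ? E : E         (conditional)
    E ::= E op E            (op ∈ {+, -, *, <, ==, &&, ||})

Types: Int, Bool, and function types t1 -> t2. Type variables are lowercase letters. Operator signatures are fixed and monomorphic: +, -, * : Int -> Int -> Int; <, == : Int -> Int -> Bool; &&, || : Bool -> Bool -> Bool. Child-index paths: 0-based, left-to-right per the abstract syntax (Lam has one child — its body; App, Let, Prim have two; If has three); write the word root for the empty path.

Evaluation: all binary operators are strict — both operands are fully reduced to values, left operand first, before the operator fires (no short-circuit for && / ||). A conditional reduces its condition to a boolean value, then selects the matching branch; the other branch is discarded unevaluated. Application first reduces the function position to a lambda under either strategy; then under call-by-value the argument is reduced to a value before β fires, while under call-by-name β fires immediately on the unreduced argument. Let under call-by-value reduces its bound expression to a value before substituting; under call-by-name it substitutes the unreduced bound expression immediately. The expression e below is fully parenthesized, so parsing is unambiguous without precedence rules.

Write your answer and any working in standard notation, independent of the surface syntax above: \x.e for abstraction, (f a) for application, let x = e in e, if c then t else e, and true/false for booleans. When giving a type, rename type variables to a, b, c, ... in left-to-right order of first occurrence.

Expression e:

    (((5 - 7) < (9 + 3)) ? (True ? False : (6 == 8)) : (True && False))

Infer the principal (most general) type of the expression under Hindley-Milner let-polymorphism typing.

Trace:
  unify Int ~ Int
  unify Int ~ Int
  unify Int ~ Int
  unify Int ~ Int
  unify Int ~ Int
  unify Int ~ Int
  unify Bool ~ Bool
  unify Bool ~ Bool
  unify Int ~ Int
  unify Int ~ Int
  unify Bool ~ Bool
  unify Bool ~ Bool
  unify Bool ~ Bool
  unify Bool ~ Bool

Answer: Bool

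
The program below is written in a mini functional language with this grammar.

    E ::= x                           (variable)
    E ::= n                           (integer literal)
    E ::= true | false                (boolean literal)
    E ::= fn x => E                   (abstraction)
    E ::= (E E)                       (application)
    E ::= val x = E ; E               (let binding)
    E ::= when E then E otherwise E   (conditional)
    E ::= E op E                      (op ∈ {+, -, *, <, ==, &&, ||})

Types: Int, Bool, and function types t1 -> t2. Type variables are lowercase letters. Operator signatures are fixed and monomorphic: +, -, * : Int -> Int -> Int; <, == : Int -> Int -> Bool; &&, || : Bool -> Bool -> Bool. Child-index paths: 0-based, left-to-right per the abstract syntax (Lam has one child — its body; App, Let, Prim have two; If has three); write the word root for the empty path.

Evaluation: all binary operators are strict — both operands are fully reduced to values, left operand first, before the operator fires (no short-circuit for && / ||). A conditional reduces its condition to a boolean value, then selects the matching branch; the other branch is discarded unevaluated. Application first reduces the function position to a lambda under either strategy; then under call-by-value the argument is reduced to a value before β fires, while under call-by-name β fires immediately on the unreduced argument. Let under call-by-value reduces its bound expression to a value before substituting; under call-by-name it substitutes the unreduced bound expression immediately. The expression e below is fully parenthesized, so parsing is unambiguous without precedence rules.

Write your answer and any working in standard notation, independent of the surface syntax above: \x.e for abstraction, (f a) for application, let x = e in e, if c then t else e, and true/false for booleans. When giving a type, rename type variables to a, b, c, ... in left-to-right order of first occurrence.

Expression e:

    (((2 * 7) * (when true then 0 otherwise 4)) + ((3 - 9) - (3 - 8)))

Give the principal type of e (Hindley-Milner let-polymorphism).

Trace:
  unify Int ~ Int
  unify Int ~ Int
  unify Int ~ Int
  unify Bool ~ Bool
  unify Int ~ Int
  unify Int ~ Int
  unify Int ~ Int
  unify Int ~ Int
  unify Int ~ Int
  unify Int ~ Int
  unify Int ~ Int
  unify Int ~ Int
  unify Int ~ Int
  unify Int ~ Int

Answer: Int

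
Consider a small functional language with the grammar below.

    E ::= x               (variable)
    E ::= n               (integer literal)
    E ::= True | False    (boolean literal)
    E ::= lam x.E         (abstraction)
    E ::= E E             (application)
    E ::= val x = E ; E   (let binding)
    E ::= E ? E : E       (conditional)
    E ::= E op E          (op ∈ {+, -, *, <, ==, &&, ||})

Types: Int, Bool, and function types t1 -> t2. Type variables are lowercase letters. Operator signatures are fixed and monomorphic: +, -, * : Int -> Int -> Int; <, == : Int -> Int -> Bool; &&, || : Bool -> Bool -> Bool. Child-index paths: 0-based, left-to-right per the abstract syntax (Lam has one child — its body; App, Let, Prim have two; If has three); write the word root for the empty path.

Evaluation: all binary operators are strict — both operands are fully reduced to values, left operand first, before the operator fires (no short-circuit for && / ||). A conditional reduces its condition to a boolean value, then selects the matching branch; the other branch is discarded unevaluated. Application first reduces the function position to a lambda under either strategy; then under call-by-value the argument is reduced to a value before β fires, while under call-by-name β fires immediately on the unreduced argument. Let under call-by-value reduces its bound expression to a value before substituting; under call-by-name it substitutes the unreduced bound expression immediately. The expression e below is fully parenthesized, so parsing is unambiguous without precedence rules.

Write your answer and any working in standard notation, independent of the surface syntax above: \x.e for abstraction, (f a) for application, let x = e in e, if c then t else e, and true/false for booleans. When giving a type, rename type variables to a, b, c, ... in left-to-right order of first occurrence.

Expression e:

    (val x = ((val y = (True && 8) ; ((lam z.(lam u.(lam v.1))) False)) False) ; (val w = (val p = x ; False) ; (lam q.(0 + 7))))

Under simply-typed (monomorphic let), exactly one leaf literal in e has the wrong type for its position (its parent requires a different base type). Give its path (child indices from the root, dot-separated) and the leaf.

Answer: 0.0.0.1 : 8

Derivation:
  unify Bool ~ Bool
  unify Int ~ Bool
  FAIL: mismatch Int ~ Bool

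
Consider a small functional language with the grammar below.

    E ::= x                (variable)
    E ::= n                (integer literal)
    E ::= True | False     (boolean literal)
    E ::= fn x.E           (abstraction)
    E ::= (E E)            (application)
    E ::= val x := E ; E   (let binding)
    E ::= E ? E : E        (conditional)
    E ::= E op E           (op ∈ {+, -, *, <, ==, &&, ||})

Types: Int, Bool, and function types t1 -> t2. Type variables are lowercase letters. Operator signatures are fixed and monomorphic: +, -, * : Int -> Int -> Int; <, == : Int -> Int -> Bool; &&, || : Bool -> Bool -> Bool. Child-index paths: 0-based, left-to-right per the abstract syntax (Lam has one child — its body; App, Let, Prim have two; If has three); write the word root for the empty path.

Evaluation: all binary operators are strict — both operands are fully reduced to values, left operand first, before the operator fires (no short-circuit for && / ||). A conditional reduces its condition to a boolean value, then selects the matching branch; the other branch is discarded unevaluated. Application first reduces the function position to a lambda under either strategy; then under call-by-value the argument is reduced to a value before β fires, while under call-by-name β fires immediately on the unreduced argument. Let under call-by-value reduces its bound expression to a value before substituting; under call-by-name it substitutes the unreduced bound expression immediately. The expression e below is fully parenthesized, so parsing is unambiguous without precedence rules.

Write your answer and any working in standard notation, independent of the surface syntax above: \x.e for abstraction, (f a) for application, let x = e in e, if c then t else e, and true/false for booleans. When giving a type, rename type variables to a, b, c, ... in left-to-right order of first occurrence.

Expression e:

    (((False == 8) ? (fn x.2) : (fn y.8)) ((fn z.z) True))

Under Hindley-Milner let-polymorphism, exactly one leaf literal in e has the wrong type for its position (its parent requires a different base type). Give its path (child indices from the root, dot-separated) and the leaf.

Answer: 0.0.0 : false

Working:
  unify Bool ~ Int
  FAIL: mismatch Bool ~ Int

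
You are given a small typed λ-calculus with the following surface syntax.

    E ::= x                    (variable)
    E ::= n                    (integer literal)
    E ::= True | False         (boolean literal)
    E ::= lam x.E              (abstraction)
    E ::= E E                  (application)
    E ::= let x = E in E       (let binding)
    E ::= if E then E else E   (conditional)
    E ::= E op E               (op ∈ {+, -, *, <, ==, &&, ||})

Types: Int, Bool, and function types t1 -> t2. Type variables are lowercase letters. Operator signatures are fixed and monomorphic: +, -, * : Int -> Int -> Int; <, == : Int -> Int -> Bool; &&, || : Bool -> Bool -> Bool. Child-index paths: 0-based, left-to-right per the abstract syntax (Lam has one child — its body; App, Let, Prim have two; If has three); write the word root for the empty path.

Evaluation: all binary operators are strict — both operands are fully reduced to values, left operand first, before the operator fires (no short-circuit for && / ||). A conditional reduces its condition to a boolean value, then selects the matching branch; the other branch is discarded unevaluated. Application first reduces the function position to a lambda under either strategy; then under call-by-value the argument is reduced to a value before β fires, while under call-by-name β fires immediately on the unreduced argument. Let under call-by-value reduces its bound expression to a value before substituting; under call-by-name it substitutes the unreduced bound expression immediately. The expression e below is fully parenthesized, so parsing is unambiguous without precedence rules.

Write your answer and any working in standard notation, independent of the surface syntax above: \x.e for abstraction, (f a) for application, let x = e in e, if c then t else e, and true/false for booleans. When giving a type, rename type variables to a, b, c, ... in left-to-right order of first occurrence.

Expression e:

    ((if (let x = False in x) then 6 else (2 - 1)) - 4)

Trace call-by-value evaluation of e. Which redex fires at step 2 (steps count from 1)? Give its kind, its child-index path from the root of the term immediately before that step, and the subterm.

Trace:
step 0: ((if (let x = false in x) then 6 else (2 - 1)) - 4)
step 1: [let@0.0] ((if false then 6 else (2 - 1)) - 4)
step 2: [if@0] ((2 - 1) - 4)

Answer: if at 0 : (if false then 6 else (2 - 1))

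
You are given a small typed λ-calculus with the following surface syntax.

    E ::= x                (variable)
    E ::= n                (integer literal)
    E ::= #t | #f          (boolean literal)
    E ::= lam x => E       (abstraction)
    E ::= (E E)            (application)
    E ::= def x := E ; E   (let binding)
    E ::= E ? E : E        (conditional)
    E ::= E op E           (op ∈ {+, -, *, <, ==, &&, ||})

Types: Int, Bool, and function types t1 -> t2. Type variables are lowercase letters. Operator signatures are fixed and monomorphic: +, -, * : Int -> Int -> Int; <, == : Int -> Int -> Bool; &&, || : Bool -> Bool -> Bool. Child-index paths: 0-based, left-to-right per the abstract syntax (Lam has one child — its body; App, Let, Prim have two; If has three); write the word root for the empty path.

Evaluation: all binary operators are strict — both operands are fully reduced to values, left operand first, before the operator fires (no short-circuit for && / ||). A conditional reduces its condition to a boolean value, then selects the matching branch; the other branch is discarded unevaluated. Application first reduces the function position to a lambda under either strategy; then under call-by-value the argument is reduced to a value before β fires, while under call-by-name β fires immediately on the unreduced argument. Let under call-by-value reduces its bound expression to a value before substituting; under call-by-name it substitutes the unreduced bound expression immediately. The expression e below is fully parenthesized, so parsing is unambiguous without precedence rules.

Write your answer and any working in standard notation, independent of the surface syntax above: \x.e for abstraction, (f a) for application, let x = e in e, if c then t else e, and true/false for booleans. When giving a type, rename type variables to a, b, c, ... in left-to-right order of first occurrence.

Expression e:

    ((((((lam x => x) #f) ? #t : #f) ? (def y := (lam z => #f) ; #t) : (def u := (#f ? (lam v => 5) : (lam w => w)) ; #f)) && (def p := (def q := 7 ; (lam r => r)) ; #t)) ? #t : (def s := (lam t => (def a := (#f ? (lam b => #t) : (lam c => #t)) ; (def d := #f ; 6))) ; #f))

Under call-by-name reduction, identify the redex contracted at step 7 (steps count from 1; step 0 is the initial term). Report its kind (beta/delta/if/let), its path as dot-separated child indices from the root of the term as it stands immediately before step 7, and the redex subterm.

Derivation:
step 0: (if ((if (if ((\x.x) false) then true else false) then (let y = (\z.false) in true) else (let u = (if false then (\v.5) else (\w.w)) in false)) && (let p = (let q = 7 in (\r.r)) in true)) then true else (let s = (\t.(let a = (if false then (\b.true) else (\c.true)) in (let d = false in 6))) in false))
step 1: [beta@0.0.0.0] (if ((if (if false then true else false) then (let y = (\z.false) in true) else (let u = (if false then (\v.5) else (\w.w)) in false)) && (let p = (let q = 7 in (\r.r)) in true)) then true else (let s = (\t.(let a = (if false then (\b.true) else (\c.true)) in (let d = false in 6))) in false))
step 2: [if@0.0.0] (if ((if false then (let y = (\z.false) in true) else (let u = (if false then (\v.5) else (\w.w)) in false)) && (let p = (let q = 7 in (\r.r)) in true)) then true else (let s = (\t.(let a = (if false then (\b.true) else (\c.true)) in (let d = false in 6))) in false))
step 3: [if@0.0] (if ((let u = (if false then (\v.5) else (\w.w)) in false) && (let p = (let q = 7 in (\r.r)) in true)) then true else (let s = (\t.(let a = (if false then (\b.true) else (\c.true)) in (let d = false in 6))) in false))
step 4: [let@0.0] (if (false && (let p = (let q = 7 in (\r.r)) in true)) then true else (let s = (\t.(let a = (if false then (\b.true) else (\c.true)) in (let d = false in 6))) in false))
step 5: [let@0.1] (if (false && true) then true else (let s = (\t.(let a = (if false then (\b.true) else (\c.true)) in (let d = false in 6))) in false))
step 6: [delta@0] (if false then true else (let s = (\t.(let a = (if false then (\b.true) else (\c.true)) in (let d = false in 6))) in false))
step 7: [if@root] (let s = (\t.(let a = (if false then (\b.true) else (\c.true)) in (let d = false in 6))) in false)

Answer: if at root : (if false then true else (let s = (\t.(let a = (if false then (\b.true) else (\c.true)) in (let d = false in 6))) in false))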